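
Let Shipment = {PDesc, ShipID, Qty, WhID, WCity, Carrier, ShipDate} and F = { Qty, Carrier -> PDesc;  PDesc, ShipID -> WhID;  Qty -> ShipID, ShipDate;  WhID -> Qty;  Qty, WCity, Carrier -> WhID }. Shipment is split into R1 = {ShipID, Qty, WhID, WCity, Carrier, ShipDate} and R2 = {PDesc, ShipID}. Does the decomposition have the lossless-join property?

No

Common attributes: R1 ∩ R2 = {ShipID}.
No dependency enlarges {ShipID}, so (ShipID)⁺ = {ShipID}.
The closure contains neither all of R1 = {ShipID, Qty, WhID, WCity, Carrier, ShipDate} nor all of R2 = {PDesc, ShipID}, so the common attributes are not a superkey of either fragment. The join is lossy.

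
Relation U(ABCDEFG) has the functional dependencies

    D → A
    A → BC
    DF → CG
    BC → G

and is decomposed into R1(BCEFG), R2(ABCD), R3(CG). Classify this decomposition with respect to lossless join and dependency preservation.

Lossless test (chase): Rows 1 and 2 agree on BC; apply BC→G and equate their G entries. No row becomes fully distinguished — the join is lossy.
Dependency preservation: DF → CG is not contained in any single fragment, but the restricted closure of its left-hand side across the fragments still reaches the right-hand side; the remaining FDs each lie inside some fragment. All dependencies are preserved.

lossy but dependency-preserving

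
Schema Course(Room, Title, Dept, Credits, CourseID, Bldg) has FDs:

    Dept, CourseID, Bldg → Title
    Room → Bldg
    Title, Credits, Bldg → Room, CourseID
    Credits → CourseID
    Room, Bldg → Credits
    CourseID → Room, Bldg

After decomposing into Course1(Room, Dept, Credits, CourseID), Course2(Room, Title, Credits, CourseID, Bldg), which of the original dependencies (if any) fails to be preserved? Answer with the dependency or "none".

Check Dept, CourseID, Bldg → Title: no single fragment contains all of {Title, Dept, CourseID, Bldg}, and the restricted closure of {Dept, CourseID, Bldg} across the fragments never reaches {Title}.
Room → Bldg is preserved.
Title, Credits, Bldg → Room, CourseID is preserved.
Credits → CourseID is preserved.
Room, Bldg → Credits is preserved.
CourseID → Room, Bldg is preserved.

Dept, CourseID, Bldg → Title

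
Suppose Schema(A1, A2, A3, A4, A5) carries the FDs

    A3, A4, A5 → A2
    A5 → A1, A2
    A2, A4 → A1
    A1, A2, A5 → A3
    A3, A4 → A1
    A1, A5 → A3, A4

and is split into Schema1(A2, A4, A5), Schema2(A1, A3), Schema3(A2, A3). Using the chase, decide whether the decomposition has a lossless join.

Chase test. Columns are A1, A2, A3, A4, A5; row i has aⱼ where attribute j ∈ Schemai, else bᵢⱼ.
Initial tableau (one row per fragment):
  row 1: b11 a2 b13 a4 a5
  row 2: a1 b22 a3 b24 b25
  row 3: b31 a2 a3 b34 b35
No row becomes fully distinguished — the join is lossy.

No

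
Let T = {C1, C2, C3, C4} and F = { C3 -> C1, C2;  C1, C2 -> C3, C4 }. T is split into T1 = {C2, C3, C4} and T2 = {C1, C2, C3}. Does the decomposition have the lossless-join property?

Common attributes: T1 ∩ T2 = {C2, C3}.
Closure of {C2, C3}: C3 → C1, C2 applies, adding C1; C1, C2 → C3, C4 applies, adding C4. So (C2, C3)⁺ = {C1, C2, C3, C4}.
This closure contains every attribute of T1, so T1 ∩ T2 → T1. The join is lossless.

Yes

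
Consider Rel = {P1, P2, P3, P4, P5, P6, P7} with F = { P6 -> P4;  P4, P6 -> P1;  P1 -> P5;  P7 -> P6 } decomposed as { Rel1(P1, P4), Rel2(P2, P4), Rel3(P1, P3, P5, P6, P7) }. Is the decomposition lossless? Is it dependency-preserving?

Lossless test (chase): Rows 1 and 3 agree on P1; apply P1→P5 and equate their P5 entries. No row becomes fully distinguished — the join is lossy.
Dependency preservation: the restricted closure of {P6} across the fragments never reaches {P4}, so P6 → P4 cannot be enforced without a join — not preserved.

lossy and not dependency-preserving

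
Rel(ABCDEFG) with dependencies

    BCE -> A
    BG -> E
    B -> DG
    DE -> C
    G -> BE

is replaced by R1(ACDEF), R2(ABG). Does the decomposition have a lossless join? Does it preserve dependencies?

Lossless test: (A)⁺ = {A}, which is a superkey of neither fragment — lossy.
Dependency preservation: the restricted closure of {BG} across the fragments never reaches {E}, so BG → E cannot be enforced without a join — not preserved.

lossy and not dependency-preserving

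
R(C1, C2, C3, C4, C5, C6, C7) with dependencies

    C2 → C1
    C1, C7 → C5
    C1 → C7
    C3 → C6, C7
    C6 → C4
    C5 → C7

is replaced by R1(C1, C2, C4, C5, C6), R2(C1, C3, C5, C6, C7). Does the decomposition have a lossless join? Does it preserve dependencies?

Lossless test: (C1, C5, C6)⁺ = {C1, C4, C5, C6, C7}, which is a superkey of neither fragment — lossy.
Dependency preservation: every FD's attributes lie within a single fragment, so each can be enforced locally — preserved.

lossy but dependency-preserving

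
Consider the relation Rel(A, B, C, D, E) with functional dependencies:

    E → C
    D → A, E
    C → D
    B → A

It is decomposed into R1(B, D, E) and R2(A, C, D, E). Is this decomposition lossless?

Common attributes: R1 ∩ R2 = {D, E}.
Closure of {D, E}: E → C applies, adding C; D → A, E applies, adding A. So (D, E)⁺ = {A, C, D, E}.
This closure contains every attribute of R2, so R1 ∩ R2 → R2. The join is lossless.

Yes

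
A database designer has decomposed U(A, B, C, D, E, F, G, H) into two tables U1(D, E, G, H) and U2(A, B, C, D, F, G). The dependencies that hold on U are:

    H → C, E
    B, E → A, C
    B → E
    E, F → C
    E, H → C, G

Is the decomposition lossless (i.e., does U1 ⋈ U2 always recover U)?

Common attributes: U1 ∩ U2 = {D, G}.
No dependency enlarges {D, G}, so (D, G)⁺ = {D, G}.
The closure contains neither all of U1 = {D, E, G, H} nor all of U2 = {A, B, C, D, F, G}, so the common attributes are not a superkey of either fragment. The join is lossy.

No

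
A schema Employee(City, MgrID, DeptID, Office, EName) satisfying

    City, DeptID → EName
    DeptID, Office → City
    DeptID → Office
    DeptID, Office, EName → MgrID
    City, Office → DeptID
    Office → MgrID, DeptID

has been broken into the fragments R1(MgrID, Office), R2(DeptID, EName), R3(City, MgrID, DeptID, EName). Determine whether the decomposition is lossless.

Chase test. Columns are City, MgrID, DeptID, Office, EName; row i has aⱼ where attribute j ∈ Ri, else bᵢⱼ.
Initial tableau (one row per fragment):
  row 1: b11 a2 b13 a4 b15
  row 2: b21 b22 a3 b24 a5
  row 3: a1 a2 a3 b34 a5
Rows 2 and 3 agree on DeptID; apply DeptID→Office and equate their Office entries.
Rows 2 and 3 agree on DeptID, Office, EName; apply DeptID, Office, EName→MgrID and equate their MgrID entries.
Rows 2 and 3 agree on DeptID, Office; apply DeptID, Office→City and equate their City entries.
No row becomes fully distinguished — the join is lossy.

No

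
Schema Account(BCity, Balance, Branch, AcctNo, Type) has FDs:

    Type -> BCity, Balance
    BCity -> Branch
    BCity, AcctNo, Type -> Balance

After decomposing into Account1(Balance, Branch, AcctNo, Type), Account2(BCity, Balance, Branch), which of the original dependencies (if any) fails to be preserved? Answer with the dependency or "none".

Check Type → BCity, Balance: no single fragment contains all of {BCity, Balance, Type}, and the restricted closure of {Type} across the fragments never reaches {BCity, Balance}.
BCity → Branch is preserved.
BCity, AcctNo, Type → Balance is preserved.

Type -> BCity, Balance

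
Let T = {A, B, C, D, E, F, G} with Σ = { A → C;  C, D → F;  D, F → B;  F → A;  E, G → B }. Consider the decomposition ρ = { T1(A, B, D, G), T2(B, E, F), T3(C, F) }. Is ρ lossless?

No

Chase test. Columns are A, B, C, D, E, F, G; row i has aⱼ where attribute j ∈ Ti, else bᵢⱼ.
Initial tableau (one row per fragment):
  row 1: a1 a2 b13 a4 b15 b16 a7
  row 2: b21 a2 b23 b24 a5 a6 b27
  row 3: b31 b32 a3 b34 b35 a6 b37
Rows 2 and 3 agree on F; apply F→A and equate their A entries.
Rows 2 and 3 agree on A; apply A→C and equate their C entries.
No row becomes fully distinguished — the join is lossy.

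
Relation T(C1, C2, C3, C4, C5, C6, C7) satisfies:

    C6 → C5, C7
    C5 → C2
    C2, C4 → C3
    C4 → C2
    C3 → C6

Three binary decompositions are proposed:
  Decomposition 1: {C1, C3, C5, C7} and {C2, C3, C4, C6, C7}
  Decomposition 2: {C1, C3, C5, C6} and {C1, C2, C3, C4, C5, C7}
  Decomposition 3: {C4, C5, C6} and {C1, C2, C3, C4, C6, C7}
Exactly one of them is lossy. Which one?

Decomposition 1: common = {C3, C7}, closure = {C2, C3, C5, C6, C7} → lossy.
Decomposition 2: common = {C1, C3, C5}, closure = {C1, C2, C3, C5, C6, C7} → lossless.
Decomposition 3: common = {C4, C6}, closure = {C2, C3, C4, C5, C6, C7} → lossless.

Decomposition 1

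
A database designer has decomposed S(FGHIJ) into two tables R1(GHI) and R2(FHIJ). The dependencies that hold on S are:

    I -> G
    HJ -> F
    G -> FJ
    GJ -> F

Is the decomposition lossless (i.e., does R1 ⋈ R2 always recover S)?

Yes

Common attributes: R1 ∩ R2 = {HI}.
Closure of {HI}: I → G applies, adding G; G → FJ applies, adding FJ. So (HI)⁺ = {FGHIJ}.
This closure contains every attribute of R1, so R1 ∩ R2 → R1. The join is lossless.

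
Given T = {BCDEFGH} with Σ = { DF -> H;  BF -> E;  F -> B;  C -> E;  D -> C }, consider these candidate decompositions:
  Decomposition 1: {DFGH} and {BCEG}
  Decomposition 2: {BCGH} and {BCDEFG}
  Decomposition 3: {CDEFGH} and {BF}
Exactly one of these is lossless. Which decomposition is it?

Decomposition 1: common = {G}, closure = {G} → lossy.
Decomposition 2: common = {BCG}, closure = {BCEG} → lossy.
Decomposition 3: common = {F}, closure = {BEF} → lossless.

Decomposition 3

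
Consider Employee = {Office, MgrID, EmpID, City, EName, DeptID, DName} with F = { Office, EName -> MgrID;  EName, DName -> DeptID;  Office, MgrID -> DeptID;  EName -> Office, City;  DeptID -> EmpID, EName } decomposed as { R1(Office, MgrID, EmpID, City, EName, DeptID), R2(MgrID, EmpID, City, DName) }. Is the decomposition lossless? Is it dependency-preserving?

lossy but dependency-preserving

Lossless test: (MgrID, EmpID, City)⁺ = {MgrID, EmpID, City}, which is a superkey of neither fragment — lossy.
Dependency preservation: EName, DName → DeptID is not contained in any single fragment, but the restricted closure of its left-hand side across the fragments still reaches the right-hand side; the remaining FDs each lie inside some fragment. All dependencies are preserved.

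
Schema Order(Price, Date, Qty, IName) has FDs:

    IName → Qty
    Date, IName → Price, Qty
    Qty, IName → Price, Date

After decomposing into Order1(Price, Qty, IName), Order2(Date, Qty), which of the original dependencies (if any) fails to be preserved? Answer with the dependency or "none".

Check Qty, IName → Price, Date: no single fragment contains all of {Price, Date, Qty, IName}, and the restricted closure of {Qty, IName} across the fragments never reaches {Price, Date}.
IName → Qty is preserved.
Date, IName → Price, Qty is preserved.

Qty, IName → Price, Date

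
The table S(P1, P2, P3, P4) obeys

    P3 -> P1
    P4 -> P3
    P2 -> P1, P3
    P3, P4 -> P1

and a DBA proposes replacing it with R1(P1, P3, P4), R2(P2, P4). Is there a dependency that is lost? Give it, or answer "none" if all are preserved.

P2 -> P1, P3

Check P2 → P1, P3: no single fragment contains all of {P1, P2, P3}, and the restricted closure of {P2} across the fragments never reaches {P1, P3}.
P3 → P1 is preserved.
P4 → P3 is preserved.
P3, P4 → P1 is preserved.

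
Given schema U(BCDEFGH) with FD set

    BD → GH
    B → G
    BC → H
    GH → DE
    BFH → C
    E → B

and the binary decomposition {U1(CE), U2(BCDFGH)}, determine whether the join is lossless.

Common attributes: U1 ∩ U2 = {C}.
No dependency enlarges {C}, so (C)⁺ = {C}.
The closure contains neither all of U1 = {CE} nor all of U2 = {BCDFGH}, so the common attributes are not a superkey of either fragment. The join is lossy.

No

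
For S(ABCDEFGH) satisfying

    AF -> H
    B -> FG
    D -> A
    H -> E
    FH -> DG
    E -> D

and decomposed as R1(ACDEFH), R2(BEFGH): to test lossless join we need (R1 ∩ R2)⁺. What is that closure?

R1 ∩ R2 = {EFH}.
FH → DG applies, adding DG
D → A applies, adding A
Closure: {ADEFGH}.

ADEFGH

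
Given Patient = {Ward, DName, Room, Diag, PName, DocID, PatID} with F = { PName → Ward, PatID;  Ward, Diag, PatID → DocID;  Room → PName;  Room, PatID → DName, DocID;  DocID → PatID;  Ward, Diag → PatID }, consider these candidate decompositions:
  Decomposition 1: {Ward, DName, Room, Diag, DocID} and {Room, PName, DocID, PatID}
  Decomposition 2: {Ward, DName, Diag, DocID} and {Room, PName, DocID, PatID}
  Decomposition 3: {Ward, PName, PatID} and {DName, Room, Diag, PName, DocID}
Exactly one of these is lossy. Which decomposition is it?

Decomposition 1: common = {Room, DocID}, closure = {Ward, DName, Room, PName, DocID, PatID} → lossless.
Decomposition 2: common = {DocID}, closure = {DocID, PatID} → lossy.
Decomposition 3: common = {PName}, closure = {Ward, PName, PatID} → lossless.

Decomposition 2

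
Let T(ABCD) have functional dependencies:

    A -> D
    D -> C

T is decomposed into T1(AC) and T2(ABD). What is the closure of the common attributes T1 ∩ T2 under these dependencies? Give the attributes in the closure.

T1 ∩ T2 = {A}.
A → D applies, adding D
D → C applies, adding C
Closure: {ACD}.

ACD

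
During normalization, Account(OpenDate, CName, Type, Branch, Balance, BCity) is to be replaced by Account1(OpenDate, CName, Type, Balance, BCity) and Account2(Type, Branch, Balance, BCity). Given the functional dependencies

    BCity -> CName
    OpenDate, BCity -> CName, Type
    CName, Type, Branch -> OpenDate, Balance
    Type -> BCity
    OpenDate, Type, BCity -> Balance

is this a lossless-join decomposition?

Common attributes: Account1 ∩ Account2 = {Type, Balance, BCity}.
Closure of {Type, Balance, BCity}: BCity → CName applies, adding CName. So (Type, Balance, BCity)⁺ = {CName, Type, Balance, BCity}.
The closure contains neither all of Account1 = {OpenDate, CName, Type, Balance, BCity} nor all of Account2 = {Type, Branch, Balance, BCity}, so the common attributes are not a superkey of either fragment. The join is lossy.

No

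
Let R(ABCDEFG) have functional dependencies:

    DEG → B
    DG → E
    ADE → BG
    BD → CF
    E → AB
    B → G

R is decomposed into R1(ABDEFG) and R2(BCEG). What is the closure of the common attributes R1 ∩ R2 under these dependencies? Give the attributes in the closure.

R1 ∩ R2 = {BEG}.
E → AB applies, adding A
Closure: {ABEG}.

ABEG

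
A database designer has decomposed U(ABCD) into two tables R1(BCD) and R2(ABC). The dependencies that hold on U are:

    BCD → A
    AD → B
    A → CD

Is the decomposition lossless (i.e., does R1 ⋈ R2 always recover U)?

Common attributes: R1 ∩ R2 = {BC}.
No dependency enlarges {BC}, so (BC)⁺ = {BC}.
The closure contains neither all of R1 = {BCD} nor all of R2 = {ABC}, so the common attributes are not a superkey of either fragment. The join is lossy.

No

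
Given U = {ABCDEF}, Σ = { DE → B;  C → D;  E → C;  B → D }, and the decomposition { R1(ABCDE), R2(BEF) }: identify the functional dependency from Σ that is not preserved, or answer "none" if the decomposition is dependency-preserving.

none

DE → B lies within R1.
C → D lies within R1.
E → C lies within R1.
B → D lies within R1.
Every dependency is enforceable on the fragments, so the decomposition is dependency-preserving.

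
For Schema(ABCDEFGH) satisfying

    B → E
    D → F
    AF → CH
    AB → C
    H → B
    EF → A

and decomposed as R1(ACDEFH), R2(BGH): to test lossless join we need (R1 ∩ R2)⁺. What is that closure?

R1 ∩ R2 = {H}.
H → B applies, adding B
B → E applies, adding E
Closure: {BEH}.

BEH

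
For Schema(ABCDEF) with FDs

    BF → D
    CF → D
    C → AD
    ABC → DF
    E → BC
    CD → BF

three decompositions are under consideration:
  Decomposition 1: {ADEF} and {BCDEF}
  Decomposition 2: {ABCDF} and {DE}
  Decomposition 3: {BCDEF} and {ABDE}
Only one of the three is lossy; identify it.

Decomposition 2

Decomposition 1: common = {DEF}, closure = {ABCDEF} → lossless.
Decomposition 2: common = {D}, closure = {D} → lossy.
Decomposition 3: common = {BDE}, closure = {ABCDEF} → lossless.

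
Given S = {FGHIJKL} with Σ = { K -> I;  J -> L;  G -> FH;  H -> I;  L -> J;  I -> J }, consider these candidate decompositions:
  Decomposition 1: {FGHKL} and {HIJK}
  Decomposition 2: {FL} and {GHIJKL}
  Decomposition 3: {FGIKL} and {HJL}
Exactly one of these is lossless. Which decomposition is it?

Decomposition 1: common = {HK}, closure = {HIJKL} → lossless.
Decomposition 2: common = {L}, closure = {JL} → lossy.
Decomposition 3: common = {L}, closure = {JL} → lossy.

Decomposition 1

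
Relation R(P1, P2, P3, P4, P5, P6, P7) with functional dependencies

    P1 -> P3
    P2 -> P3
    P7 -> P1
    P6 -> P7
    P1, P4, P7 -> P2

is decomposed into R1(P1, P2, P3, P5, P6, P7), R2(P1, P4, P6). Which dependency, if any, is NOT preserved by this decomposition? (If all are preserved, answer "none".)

Check P1, P4, P7 → P2: no single fragment contains all of {P1, P2, P4, P7}, and the restricted closure of {P1, P4, P7} across the fragments never reaches {P2}.
P1 → P3 is preserved.
P2 → P3 is preserved.
P7 → P1 is preserved.
P6 → P7 is preserved.

P1, P4, P7 -> P2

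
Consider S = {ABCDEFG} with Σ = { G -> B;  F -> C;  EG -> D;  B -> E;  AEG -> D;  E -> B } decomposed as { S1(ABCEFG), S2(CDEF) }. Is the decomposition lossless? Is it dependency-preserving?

Lossless test: (CEF)⁺ = {BCEF}, which is a superkey of neither fragment — lossy.
Dependency preservation: the restricted closure of {EG} across the fragments never reaches {D}, so EG → D cannot be enforced without a join — not preserved.

lossy and not dependency-preserving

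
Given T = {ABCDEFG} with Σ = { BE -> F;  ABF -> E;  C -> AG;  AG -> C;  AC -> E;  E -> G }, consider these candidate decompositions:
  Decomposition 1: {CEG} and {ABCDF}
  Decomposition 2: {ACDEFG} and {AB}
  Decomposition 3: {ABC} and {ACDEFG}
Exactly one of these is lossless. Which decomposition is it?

Decomposition 1: common = {C}, closure = {ACEG} → lossless.
Decomposition 2: common = {A}, closure = {A} → lossy.
Decomposition 3: common = {AC}, closure = {ACEG} → lossy.

Decomposition 1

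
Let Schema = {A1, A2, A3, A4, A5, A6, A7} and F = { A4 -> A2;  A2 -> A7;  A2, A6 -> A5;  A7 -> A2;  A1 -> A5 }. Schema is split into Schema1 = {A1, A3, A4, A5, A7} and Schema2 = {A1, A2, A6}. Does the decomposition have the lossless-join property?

Common attributes: Schema1 ∩ Schema2 = {A1}.
Closure of {A1}: A1 → A5 applies, adding A5. So (A1)⁺ = {A1, A5}.
The closure contains neither all of Schema1 = {A1, A3, A4, A5, A7} nor all of Schema2 = {A1, A2, A6}, so the common attributes are not a superkey of either fragment. The join is lossy.

No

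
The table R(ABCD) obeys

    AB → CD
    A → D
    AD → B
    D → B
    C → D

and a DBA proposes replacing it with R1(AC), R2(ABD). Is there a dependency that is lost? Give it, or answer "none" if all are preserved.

C → D

Check C → D: no single fragment contains all of {CD}, and the restricted closure of {C} across the fragments never reaches {D}.
AB → CD is preserved.
A → D is preserved.
AD → B is preserved.
D → B is preserved.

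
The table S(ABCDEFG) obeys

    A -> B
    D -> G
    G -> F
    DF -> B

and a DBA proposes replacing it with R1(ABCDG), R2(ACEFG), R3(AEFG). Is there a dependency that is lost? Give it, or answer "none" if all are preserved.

none

A → B lies within R1.
D → G lies within R1.
G → F lies within R2.
DF → B: restricted closure across fragments reaches B.
Every dependency is enforceable on the fragments, so the decomposition is dependency-preserving.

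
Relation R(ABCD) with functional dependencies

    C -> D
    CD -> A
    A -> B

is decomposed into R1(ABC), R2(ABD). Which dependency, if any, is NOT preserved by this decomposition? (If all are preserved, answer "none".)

Check C → D: no single fragment contains all of {CD}, and the restricted closure of {C} across the fragments never reaches {D}.
CD → A is preserved.
A → B is preserved.

C -> D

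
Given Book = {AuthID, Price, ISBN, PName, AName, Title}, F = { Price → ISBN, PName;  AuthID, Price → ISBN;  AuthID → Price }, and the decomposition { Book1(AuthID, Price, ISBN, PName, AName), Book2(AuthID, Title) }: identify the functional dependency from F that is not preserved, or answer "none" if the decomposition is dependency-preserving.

none

Price → ISBN, PName lies within Book1.
AuthID, Price → ISBN lies within Book1.
AuthID → Price lies within Book1.
Every dependency is enforceable on the fragments, so the decomposition is dependency-preserving.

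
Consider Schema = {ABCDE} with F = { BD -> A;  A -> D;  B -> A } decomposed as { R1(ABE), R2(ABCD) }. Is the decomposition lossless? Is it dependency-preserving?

lossy but dependency-preserving

Lossless test: (AB)⁺ = {ABD}, which is a superkey of neither fragment — lossy.
Dependency preservation: every FD's attributes lie within a single fragment, so each can be enforced locally — preserved.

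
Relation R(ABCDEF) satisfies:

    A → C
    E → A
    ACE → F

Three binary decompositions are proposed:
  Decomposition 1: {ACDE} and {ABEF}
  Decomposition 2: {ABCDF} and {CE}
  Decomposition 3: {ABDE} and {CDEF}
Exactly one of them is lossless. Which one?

Decomposition 1: common = {AE}, closure = {ACEF} → lossy.
Decomposition 2: common = {C}, closure = {C} → lossy.
Decomposition 3: common = {DE}, closure = {ACDEF} → lossless.

Decomposition 3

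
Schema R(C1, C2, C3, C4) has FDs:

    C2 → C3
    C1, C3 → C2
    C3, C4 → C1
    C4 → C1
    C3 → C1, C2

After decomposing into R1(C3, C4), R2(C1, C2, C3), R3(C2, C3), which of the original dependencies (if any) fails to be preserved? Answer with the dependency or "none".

Check C4 → C1: no single fragment contains all of {C1, C4}, and the restricted closure of {C4} across the fragments never reaches {C1}.
C2 → C3 is preserved.
C1, C3 → C2 is preserved.
C3, C4 → C1 is preserved.
C3 → C1, C2 is preserved.

C4 → C1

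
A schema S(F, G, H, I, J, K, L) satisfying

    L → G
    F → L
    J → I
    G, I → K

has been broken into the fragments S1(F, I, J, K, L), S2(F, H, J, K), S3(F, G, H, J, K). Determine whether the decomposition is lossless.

Yes

Chase test. Columns are F, G, H, I, J, K, L; row i has aⱼ where attribute j ∈ Si, else bᵢⱼ.
Initial tableau (one row per fragment):
  row 1: a1 b12 b13 a4 a5 a6 a7
  row 2: a1 b22 a3 b24 a5 a6 b27
  row 3: a1 a2 a3 b34 a5 a6 b37
Rows 1 and 2 agree on F; apply F→L and equate their L entries.
Rows 1 and 3 agree on F; apply F→L and equate their L entries.
Rows 1 and 2 agree on J; apply J→I and equate their I entries.
Rows 1 and 3 agree on J; apply J→I and equate their I entries.
Rows 1 and 2 agree on L; apply L→G and equate their G entries.
Rows 1 and 3 agree on L; apply L→G and equate their G entries.
Row 2 is now all distinguished symbols — the join is lossless.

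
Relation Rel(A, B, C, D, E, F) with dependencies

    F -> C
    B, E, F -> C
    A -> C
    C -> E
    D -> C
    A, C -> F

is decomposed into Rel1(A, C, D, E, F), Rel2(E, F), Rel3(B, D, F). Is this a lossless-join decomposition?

Chase test. Columns are A, B, C, D, E, F; row i has aⱼ where attribute j ∈ Reli, else bᵢⱼ.
Initial tableau (one row per fragment):
  row 1: a1 b12 a3 a4 a5 a6
  row 2: b21 b22 b23 b24 a5 a6
  row 3: b31 a2 b33 a4 b35 a6
Rows 1 and 2 agree on F; apply F→C and equate their C entries.
Rows 1 and 3 agree on F; apply F→C and equate their C entries.
Rows 1 and 3 agree on C; apply C→E and equate their E entries.
No row becomes fully distinguished — the join is lossy.

No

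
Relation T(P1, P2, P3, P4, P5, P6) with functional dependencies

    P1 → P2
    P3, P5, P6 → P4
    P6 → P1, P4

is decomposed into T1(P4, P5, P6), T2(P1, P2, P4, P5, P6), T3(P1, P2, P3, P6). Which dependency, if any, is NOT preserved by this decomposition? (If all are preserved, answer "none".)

P1 → P2 lies within T2.
P3, P5, P6 → P4: restricted closure across fragments reaches P4.
P6 → P1, P4 lies within T2.
Every dependency is enforceable on the fragments, so the decomposition is dependency-preserving.

none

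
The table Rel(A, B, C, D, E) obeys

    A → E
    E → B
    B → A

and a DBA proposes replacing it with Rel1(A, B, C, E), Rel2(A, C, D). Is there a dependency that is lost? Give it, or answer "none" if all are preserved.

none

A → E lies within Rel1.
E → B lies within Rel1.
B → A lies within Rel1.
Every dependency is enforceable on the fragments, so the decomposition is dependency-preserving.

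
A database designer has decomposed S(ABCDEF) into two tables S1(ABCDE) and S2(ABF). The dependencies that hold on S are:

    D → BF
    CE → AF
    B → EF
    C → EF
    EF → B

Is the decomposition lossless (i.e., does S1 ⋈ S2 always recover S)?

Yes

Common attributes: S1 ∩ S2 = {AB}.
Closure of {AB}: B → EF applies, adding EF. So (AB)⁺ = {ABEF}.
This closure contains every attribute of S2, so S1 ∩ S2 → S2. The join is lossless.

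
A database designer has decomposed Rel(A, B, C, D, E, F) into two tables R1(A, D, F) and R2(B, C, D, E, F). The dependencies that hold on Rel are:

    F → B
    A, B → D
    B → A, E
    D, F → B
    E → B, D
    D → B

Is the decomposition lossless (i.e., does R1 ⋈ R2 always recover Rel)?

Common attributes: R1 ∩ R2 = {D, F}.
Closure of {D, F}: F → B applies, adding B; B → A, E applies, adding A, E. So (D, F)⁺ = {A, B, D, E, F}.
This closure contains every attribute of R1, so R1 ∩ R2 → R1. The join is lossless.

Yes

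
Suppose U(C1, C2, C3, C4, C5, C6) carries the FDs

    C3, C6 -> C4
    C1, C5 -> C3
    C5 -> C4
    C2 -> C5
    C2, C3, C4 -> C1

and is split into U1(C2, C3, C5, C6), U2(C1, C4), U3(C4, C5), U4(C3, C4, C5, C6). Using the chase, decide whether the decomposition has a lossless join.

Chase test. Columns are C1, C2, C3, C4, C5, C6; row i has aⱼ where attribute j ∈ Ui, else bᵢⱼ.
Initial tableau (one row per fragment):
  row 1: b11 a2 a3 b14 a5 a6
  row 2: a1 b22 b23 a4 b25 b26
  row 3: b31 b32 b33 a4 a5 b36
  row 4: b41 b42 a3 a4 a5 a6
Rows 1 and 4 agree on C3, C6; apply C3, C6→C4 and equate their C4 entries.
No row becomes fully distinguished — the join is lossy.

No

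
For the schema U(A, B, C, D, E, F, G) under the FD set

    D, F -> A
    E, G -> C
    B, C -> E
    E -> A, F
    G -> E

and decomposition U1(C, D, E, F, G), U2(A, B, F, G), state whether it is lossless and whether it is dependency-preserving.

lossy and not dependency-preserving

Lossless test: (F, G)⁺ = {A, C, E, F, G}, which is a superkey of neither fragment — lossy.
Dependency preservation: the restricted closure of {D, F} across the fragments never reaches {A}, so D, F → A cannot be enforced without a join — not preserved.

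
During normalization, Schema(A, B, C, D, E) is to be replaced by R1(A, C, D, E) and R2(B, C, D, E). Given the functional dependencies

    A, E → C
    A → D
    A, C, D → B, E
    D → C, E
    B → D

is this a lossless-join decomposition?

No

Common attributes: R1 ∩ R2 = {C, D, E}.
No dependency enlarges {C, D, E}, so (C, D, E)⁺ = {C, D, E}.
The closure contains neither all of R1 = {A, C, D, E} nor all of R2 = {B, C, D, E}, so the common attributes are not a superkey of either fragment. The join is lossy.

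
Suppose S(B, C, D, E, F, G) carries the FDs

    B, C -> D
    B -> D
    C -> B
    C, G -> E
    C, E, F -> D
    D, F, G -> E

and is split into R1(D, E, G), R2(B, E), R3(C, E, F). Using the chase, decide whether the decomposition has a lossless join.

No

Chase test. Columns are B, C, D, E, F, G; row i has aⱼ where attribute j ∈ Ri, else bᵢⱼ.
Initial tableau (one row per fragment):
  row 1: b11 b12 a3 a4 b15 a6
  row 2: a1 b22 b23 a4 b25 b26
  row 3: b31 a2 b33 a4 a5 b36
No row becomes fully distinguished — the join is lossy.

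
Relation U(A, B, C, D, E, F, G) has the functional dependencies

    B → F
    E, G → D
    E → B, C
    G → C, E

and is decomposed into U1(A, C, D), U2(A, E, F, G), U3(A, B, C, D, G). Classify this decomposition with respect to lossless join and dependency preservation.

Lossless test (chase): Rows 2 and 3 agree on G; apply G→C, E and equate their C, E entries. Rows 2 and 3 agree on E, G; apply E, G→D and equate their D entries. Rows 2 and 3 agree on E; apply E→B, C and equate their B, C entries. Rows 2 and 3 agree on B; apply B→F and equate their F entries. Row 2 is now all distinguished symbols — the join is lossless.
Dependency preservation: the restricted closure of {B} across the fragments never reaches {F}, so B → F cannot be enforced without a join — not preserved.

lossless but not dependency-preserving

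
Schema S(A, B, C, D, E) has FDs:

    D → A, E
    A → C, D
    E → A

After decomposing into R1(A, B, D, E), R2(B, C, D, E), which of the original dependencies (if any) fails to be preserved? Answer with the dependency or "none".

none

D → A, E lies within R1.
A → C, D: restricted closure across fragments reaches C, D.
E → A lies within R1.
Every dependency is enforceable on the fragments, so the decomposition is dependency-preserving.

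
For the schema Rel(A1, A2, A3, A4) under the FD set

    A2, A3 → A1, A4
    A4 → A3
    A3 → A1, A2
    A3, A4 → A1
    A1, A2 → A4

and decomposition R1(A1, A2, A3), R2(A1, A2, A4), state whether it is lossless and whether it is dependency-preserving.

Lossless test: (A1, A2)⁺ = {A1, A2, A3, A4}, which contains all of one fragment — lossless.
Dependency preservation: A2, A3 → A1, A4; A4 → A3; A3, A4 → A1 are not contained in any single fragment, but the restricted closure of each left-hand side across the fragments still reaches the right-hand side; the remaining FDs each lie inside some fragment. All dependencies are preserved.

lossless and dependency-preserving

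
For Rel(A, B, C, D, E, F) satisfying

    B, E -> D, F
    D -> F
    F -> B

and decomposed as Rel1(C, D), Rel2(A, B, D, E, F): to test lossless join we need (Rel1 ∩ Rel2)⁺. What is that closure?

B, D, F

Rel1 ∩ Rel2 = {D}.
D → F applies, adding F
F → B applies, adding B
Closure: {B, D, F}.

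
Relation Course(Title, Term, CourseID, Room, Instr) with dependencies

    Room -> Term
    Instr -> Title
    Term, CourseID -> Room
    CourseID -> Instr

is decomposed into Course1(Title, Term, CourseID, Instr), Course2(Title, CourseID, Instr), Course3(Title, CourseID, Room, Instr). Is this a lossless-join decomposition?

No

Chase test. Columns are Title, Term, CourseID, Room, Instr; row i has aⱼ where attribute j ∈ Coursei, else bᵢⱼ.
Initial tableau (one row per fragment):
  row 1: a1 a2 a3 b14 a5
  row 2: a1 b22 a3 b24 a5
  row 3: a1 b32 a3 a4 a5
No row becomes fully distinguished — the join is lossy.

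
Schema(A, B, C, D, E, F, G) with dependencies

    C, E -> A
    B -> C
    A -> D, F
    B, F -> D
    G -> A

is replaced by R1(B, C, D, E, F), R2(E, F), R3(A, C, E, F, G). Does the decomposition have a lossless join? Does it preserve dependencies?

lossy and not dependency-preserving

Lossless test (chase): Rows 1 and 3 agree on C, E; apply C, E→A and equate their A entries. Rows 1 and 3 agree on A; apply A→D, F and equate their D, F entries. No row becomes fully distinguished — the join is lossy.
Dependency preservation: the restricted closure of {A} across the fragments never reaches {D, F}, so A → D, F cannot be enforced without a join — not preserved.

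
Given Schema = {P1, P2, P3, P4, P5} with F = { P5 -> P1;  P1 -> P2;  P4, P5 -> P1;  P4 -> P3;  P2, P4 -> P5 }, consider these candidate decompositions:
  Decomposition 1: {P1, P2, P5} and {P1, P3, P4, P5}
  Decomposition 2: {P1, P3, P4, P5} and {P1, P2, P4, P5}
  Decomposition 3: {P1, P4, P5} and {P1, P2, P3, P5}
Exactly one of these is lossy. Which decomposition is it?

Decomposition 3

Decomposition 1: common = {P1, P5}, closure = {P1, P2, P5} → lossless.
Decomposition 2: common = {P1, P4, P5}, closure = {P1, P2, P3, P4, P5} → lossless.
Decomposition 3: common = {P1, P5}, closure = {P1, P2, P5} → lossy.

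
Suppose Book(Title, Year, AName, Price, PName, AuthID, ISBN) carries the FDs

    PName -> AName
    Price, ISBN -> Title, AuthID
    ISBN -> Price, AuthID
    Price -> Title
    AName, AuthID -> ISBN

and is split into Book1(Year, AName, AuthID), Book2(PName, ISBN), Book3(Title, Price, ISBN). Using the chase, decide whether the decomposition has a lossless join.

No

Chase test. Columns are Title, Year, AName, Price, PName, AuthID, ISBN; row i has aⱼ where attribute j ∈ Booki, else bᵢⱼ.
Initial tableau (one row per fragment):
  row 1: b11 a2 a3 b14 b15 a6 b17
  row 2: b21 b22 b23 b24 a5 b26 a7
  row 3: a1 b32 b33 a4 b35 b36 a7
Rows 2 and 3 agree on ISBN; apply ISBN→Price, AuthID and equate their Price, AuthID entries.
Rows 2 and 3 agree on Price; apply Price→Title and equate their Title entries.
No row becomes fully distinguished — the join is lossy.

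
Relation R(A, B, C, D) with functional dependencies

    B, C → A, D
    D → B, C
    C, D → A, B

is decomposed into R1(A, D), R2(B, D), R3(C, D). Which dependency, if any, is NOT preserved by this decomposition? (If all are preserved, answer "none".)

Check B, C → A, D: no single fragment contains all of {A, B, C, D}, and the restricted closure of {B, C} across the fragments never reaches {A, D}.
D → B, C is preserved.
C, D → A, B is preserved.

B, C → A, D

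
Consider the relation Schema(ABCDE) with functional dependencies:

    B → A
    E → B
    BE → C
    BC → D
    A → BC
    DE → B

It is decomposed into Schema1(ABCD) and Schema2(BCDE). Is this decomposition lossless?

Common attributes: Schema1 ∩ Schema2 = {BCD}.
Closure of {BCD}: B → A applies, adding A. So (BCD)⁺ = {ABCD}.
This closure contains every attribute of Schema1, so Schema1 ∩ Schema2 → Schema1. The join is lossless.

Yes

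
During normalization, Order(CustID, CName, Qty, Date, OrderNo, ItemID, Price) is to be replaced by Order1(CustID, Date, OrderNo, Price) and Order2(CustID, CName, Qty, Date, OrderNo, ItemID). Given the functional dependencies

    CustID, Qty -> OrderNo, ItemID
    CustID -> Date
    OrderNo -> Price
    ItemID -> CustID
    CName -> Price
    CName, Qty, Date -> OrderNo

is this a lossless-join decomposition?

Yes

Common attributes: Order1 ∩ Order2 = {CustID, Date, OrderNo}.
Closure of {CustID, Date, OrderNo}: OrderNo → Price applies, adding Price. So (CustID, Date, OrderNo)⁺ = {CustID, Date, OrderNo, Price}.
This closure contains every attribute of Order1, so Order1 ∩ Order2 → Order1. The join is lossless.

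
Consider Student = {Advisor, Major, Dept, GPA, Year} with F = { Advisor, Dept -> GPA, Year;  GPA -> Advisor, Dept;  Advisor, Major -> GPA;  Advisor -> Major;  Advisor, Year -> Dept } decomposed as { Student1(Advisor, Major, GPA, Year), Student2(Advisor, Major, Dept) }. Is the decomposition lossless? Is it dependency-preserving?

lossless and dependency-preserving

Lossless test: (Advisor, Major)⁺ = {Advisor, Major, Dept, GPA, Year}, which contains all of one fragment — lossless.
Dependency preservation: Advisor, Dept → GPA, Year; GPA → Advisor, Dept; Advisor, Year → Dept are not contained in any single fragment, but the restricted closure of each left-hand side across the fragments still reaches the right-hand side; the remaining FDs each lie inside some fragment. All dependencies are preserved.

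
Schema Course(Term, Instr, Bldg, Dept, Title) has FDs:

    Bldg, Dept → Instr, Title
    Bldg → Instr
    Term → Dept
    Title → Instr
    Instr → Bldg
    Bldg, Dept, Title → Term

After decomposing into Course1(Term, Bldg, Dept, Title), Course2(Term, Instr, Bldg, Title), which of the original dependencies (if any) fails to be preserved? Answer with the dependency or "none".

Bldg, Dept → Instr, Title: restricted closure across fragments reaches Instr, Title.
Bldg → Instr lies within Course2.
Term → Dept lies within Course1.
Title → Instr lies within Course2.
Instr → Bldg lies within Course2.
Bldg, Dept, Title → Term lies within Course1.
Every dependency is enforceable on the fragments, so the decomposition is dependency-preserving.

none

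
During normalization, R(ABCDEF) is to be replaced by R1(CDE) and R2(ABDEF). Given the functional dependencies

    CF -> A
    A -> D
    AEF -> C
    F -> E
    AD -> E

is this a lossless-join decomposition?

Common attributes: R1 ∩ R2 = {DE}.
No dependency enlarges {DE}, so (DE)⁺ = {DE}.
The closure contains neither all of R1 = {CDE} nor all of R2 = {ABDEF}, so the common attributes are not a superkey of either fragment. The join is lossy.

No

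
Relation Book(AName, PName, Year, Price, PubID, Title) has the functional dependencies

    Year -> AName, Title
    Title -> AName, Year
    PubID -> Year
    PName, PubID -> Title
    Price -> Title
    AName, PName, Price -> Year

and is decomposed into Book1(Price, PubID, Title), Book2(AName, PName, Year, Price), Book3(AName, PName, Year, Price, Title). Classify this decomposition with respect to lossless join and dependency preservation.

Lossless test (chase): Rows 2 and 3 agree on Year; apply Year→AName, Title and equate their AName, Title entries. Rows 1 and 2 agree on Title; apply Title→AName, Year and equate their AName, Year entries. No row becomes fully distinguished — the join is lossy.
Dependency preservation: PubID → Year; PName, PubID → Title are not contained in any single fragment, but the restricted closure of each left-hand side across the fragments still reaches the right-hand side; the remaining FDs each lie inside some fragment. All dependencies are preserved.

lossy but dependency-preserving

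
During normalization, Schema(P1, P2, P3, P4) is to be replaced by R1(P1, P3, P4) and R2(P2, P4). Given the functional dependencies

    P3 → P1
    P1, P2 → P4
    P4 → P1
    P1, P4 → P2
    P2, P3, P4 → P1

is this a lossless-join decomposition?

Common attributes: R1 ∩ R2 = {P4}.
Closure of {P4}: P4 → P1 applies, adding P1; P1, P4 → P2 applies, adding P2. So (P4)⁺ = {P1, P2, P4}.
This closure contains every attribute of R2, so R1 ∩ R2 → R2. The join is lossless.

Yes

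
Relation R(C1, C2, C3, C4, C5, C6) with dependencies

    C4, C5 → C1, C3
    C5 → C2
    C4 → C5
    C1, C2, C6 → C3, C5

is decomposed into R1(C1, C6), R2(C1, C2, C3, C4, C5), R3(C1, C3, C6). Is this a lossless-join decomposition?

No

Chase test. Columns are C1, C2, C3, C4, C5, C6; row i has aⱼ where attribute j ∈ Ri, else bᵢⱼ.
Initial tableau (one row per fragment):
  row 1: a1 b12 b13 b14 b15 a6
  row 2: a1 a2 a3 a4 a5 b26
  row 3: a1 b32 a3 b34 b35 a6
No row becomes fully distinguished — the join is lossy.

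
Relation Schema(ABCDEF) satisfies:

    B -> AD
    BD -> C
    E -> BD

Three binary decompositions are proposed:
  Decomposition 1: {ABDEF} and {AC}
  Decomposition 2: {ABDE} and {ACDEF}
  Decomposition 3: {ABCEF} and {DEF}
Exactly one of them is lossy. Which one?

Decomposition 1: common = {A}, closure = {A} → lossy.
Decomposition 2: common = {ADE}, closure = {ABCDE} → lossless.
Decomposition 3: common = {EF}, closure = {ABCDEF} → lossless.

Decomposition 1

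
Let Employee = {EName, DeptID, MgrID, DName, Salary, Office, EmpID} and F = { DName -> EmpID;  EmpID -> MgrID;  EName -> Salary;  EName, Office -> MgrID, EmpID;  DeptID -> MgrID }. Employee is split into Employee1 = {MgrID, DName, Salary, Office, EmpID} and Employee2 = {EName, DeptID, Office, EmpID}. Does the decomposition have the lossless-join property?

Common attributes: Employee1 ∩ Employee2 = {Office, EmpID}.
Closure of {Office, EmpID}: EmpID → MgrID applies, adding MgrID. So (Office, EmpID)⁺ = {MgrID, Office, EmpID}.
The closure contains neither all of Employee1 = {MgrID, DName, Salary, Office, EmpID} nor all of Employee2 = {EName, DeptID, Office, EmpID}, so the common attributes are not a superkey of either fragment. The join is lossy.

No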